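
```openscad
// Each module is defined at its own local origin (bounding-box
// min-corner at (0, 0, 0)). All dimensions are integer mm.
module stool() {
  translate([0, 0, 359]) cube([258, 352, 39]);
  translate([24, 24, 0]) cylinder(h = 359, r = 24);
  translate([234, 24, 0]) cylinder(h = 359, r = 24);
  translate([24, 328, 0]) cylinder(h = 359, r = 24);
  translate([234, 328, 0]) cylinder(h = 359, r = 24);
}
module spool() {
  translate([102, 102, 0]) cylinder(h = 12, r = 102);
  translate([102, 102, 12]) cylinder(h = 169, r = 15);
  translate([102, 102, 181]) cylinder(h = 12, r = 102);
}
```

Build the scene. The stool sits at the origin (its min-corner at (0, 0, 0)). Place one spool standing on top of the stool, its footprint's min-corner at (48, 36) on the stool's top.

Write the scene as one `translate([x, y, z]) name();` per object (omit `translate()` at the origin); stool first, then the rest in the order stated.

stool();
translate([48, 36, 398]) spool();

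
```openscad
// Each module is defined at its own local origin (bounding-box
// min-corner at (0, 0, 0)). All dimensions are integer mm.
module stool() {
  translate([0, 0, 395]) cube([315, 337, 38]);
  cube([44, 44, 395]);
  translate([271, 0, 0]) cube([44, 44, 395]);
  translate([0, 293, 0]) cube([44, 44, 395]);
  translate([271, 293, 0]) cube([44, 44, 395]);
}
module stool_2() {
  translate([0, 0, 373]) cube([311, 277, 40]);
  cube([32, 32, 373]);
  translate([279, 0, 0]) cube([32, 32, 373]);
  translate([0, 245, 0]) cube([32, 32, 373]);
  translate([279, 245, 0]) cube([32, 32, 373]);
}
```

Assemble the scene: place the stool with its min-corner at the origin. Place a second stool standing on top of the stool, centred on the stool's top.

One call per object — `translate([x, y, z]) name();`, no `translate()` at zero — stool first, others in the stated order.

stool();
translate([2, 30, 433]) stool_2();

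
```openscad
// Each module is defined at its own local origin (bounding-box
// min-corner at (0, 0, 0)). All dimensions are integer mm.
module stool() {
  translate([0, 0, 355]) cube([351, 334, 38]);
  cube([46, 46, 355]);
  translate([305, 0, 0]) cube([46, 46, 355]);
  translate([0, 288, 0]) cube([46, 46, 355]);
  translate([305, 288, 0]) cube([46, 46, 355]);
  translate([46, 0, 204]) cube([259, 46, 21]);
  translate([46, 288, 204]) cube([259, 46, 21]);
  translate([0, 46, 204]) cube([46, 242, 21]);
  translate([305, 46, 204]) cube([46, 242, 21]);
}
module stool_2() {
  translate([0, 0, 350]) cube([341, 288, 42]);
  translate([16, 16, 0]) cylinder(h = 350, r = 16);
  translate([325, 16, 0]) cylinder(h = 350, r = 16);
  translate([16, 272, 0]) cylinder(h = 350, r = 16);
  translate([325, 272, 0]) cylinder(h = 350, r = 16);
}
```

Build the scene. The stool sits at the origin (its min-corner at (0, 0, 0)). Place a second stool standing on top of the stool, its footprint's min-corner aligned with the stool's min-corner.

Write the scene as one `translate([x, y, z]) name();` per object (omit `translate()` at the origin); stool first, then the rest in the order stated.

stool();
translate([0, 0, 393]) stool_2();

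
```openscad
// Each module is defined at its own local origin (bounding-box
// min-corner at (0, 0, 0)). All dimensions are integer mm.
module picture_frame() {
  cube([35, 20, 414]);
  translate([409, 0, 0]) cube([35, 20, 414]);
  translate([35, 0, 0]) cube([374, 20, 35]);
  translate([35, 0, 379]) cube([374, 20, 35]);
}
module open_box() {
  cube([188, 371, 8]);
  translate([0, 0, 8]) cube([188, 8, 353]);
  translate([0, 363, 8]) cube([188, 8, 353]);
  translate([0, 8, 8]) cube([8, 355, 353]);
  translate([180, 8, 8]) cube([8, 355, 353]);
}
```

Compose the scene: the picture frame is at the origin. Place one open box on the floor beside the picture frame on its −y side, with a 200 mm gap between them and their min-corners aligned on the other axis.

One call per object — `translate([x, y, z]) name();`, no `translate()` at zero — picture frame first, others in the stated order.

picture_frame();
translate([0, -571, 0]) open_box();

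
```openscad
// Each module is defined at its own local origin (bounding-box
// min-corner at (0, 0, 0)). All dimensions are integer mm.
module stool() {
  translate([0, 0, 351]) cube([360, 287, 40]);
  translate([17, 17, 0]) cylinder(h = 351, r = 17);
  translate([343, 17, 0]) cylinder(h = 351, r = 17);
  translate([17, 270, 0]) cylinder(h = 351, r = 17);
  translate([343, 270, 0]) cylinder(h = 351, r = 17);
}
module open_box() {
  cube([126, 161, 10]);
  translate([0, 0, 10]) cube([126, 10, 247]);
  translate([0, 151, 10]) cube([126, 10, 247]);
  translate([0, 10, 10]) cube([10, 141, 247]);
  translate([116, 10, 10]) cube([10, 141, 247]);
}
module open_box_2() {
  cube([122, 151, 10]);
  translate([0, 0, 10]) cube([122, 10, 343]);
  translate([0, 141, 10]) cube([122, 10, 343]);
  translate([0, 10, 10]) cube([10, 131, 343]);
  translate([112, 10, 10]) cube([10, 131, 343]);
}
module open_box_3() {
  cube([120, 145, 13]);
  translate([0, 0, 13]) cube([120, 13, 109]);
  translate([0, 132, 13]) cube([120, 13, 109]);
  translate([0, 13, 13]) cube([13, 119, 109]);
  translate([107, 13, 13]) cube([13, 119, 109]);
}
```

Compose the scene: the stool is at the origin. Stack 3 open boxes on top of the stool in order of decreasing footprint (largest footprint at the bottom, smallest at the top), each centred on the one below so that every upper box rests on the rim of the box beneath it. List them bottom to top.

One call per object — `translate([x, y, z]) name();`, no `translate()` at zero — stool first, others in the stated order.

stool();
translate([117, 63, 391]) open_box();
translate([119, 68, 648]) open_box_2();
translate([120, 71, 1001]) open_box_3();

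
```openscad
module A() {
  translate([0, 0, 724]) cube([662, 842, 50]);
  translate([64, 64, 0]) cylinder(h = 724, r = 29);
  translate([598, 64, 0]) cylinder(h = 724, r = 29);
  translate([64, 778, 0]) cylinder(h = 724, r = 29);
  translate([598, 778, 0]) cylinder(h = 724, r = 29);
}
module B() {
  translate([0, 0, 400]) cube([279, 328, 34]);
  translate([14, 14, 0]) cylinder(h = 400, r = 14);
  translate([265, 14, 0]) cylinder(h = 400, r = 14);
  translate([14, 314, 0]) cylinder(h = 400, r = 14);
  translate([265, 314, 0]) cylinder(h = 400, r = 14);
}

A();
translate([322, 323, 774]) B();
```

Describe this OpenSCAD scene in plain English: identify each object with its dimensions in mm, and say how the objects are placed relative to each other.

A is a table: top 662 mm (x) × 842 mm (y), 50 mm thick, upper face at z = 774 mm, on four round legs of 58 mm diameter, each leg's bounding box inset 35 mm from the nearest pair of top edges, running from z = 0 to the bottom of the top.

B is a simple wooden stool: a rectangular seat 279 mm (x) by 328 mm (y), 34 mm thick, top face at z = 434 mm, on four round legs, each 28 mm in diameter. The legs rest on z = 0, each leg's axis is inset half a diameter from the nearest pair of seat edges (so the leg's bounding box is flush with the corner).

The stool is on top of the table.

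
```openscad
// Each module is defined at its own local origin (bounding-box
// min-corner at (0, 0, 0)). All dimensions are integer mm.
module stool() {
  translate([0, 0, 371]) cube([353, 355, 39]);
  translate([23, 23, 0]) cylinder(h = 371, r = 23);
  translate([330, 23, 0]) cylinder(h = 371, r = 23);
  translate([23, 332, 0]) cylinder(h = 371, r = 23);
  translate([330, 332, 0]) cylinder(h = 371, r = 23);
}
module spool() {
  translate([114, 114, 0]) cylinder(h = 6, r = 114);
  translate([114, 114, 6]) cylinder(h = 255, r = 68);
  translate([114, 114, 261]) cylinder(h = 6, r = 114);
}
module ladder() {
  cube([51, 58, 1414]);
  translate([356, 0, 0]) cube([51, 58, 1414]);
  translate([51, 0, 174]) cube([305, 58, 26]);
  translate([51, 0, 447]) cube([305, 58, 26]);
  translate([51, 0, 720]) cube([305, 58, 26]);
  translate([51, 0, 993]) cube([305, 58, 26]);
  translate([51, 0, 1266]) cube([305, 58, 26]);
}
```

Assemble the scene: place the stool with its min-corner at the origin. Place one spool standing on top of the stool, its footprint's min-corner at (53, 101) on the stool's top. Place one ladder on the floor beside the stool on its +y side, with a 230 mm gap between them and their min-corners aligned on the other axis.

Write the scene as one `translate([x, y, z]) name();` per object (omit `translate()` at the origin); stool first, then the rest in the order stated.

stool();
translate([53, 101, 410]) spool();
translate([0, 585, 0]) ladder();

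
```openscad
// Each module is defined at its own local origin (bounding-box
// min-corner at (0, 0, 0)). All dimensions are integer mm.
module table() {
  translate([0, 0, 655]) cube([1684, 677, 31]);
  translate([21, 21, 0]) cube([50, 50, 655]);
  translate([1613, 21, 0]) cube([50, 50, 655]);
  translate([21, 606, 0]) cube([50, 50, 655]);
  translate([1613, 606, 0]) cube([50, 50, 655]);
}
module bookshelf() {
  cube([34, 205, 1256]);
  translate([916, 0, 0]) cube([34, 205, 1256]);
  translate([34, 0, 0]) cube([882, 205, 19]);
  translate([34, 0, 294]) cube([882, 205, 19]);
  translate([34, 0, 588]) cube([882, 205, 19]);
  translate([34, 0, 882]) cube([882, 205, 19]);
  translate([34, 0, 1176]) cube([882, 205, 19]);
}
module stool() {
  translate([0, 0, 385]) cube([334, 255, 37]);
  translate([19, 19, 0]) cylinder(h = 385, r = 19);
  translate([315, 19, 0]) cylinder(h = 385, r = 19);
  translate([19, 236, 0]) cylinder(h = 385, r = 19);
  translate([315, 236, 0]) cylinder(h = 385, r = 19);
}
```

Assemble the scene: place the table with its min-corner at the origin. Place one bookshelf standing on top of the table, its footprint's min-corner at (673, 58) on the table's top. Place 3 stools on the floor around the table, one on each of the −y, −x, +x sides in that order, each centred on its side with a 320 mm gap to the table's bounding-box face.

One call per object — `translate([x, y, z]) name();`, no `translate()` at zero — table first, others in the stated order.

table();
translate([673, 58, 686]) bookshelf();
translate([675, -575, 0]) stool();
translate([-654, 211, 0]) stool();
translate([2004, 211, 0]) stool();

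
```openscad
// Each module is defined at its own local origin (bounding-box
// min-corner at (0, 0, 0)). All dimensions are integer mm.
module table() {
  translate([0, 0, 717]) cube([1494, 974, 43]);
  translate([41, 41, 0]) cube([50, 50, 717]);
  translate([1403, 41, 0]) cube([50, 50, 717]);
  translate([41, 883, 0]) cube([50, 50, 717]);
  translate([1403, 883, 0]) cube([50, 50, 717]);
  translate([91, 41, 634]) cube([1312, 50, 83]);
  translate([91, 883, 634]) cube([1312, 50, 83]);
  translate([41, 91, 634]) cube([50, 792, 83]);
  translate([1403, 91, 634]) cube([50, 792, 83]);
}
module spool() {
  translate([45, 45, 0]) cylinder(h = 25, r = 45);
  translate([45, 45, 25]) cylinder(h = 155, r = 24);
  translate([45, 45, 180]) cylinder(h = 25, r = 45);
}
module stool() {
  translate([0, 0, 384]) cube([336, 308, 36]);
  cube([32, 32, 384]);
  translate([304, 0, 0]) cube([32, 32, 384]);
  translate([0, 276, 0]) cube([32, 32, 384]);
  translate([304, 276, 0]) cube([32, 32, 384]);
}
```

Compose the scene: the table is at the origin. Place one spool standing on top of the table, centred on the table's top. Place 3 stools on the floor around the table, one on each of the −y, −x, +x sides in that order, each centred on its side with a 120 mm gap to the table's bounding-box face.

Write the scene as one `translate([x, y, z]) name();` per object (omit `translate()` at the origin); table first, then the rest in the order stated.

table();
translate([702, 442, 760]) spool();
translate([579, -428, 0]) stool();
translate([-456, 333, 0]) stool();
translate([1614, 333, 0]) stool();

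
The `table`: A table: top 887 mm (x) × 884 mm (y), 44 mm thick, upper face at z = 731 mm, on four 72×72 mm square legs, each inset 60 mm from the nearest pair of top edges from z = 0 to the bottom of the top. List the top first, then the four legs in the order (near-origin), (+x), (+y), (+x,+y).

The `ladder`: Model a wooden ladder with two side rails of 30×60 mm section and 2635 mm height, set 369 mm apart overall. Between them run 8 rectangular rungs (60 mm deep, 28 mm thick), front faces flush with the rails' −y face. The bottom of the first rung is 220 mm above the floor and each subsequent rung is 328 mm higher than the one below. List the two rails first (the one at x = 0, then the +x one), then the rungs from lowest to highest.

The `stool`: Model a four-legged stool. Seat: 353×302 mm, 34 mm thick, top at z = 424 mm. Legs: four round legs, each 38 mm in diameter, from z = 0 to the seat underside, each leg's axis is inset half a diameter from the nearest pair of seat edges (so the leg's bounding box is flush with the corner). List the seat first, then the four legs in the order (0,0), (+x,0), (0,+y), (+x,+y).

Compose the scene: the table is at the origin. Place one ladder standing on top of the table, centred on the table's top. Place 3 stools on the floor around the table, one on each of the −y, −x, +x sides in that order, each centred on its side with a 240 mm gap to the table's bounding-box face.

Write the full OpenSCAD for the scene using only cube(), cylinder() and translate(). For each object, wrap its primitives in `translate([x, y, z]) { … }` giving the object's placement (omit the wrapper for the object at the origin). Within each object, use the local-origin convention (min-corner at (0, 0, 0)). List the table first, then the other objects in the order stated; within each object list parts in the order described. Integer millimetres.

translate([0, 0, 687]) cube([887, 884, 44]);
translate([60, 60, 0]) cube([72, 72, 687]);
translate([755, 60, 0]) cube([72, 72, 687]);
translate([60, 752, 0]) cube([72, 72, 687]);
translate([755, 752, 0]) cube([72, 72, 687]);
translate([259, 412, 731]) {
  cube([30, 60, 2635]);
  translate([339, 0, 0]) cube([30, 60, 2635]);
  translate([30, 0, 220]) cube([309, 60, 28]);
  translate([30, 0, 548]) cube([309, 60, 28]);
  translate([30, 0, 876]) cube([309, 60, 28]);
  translate([30, 0, 1204]) cube([309, 60, 28]);
  translate([30, 0, 1532]) cube([309, 60, 28]);
  translate([30, 0, 1860]) cube([309, 60, 28]);
  translate([30, 0, 2188]) cube([309, 60, 28]);
  translate([30, 0, 2516]) cube([309, 60, 28]);
}
translate([267, -542, 0]) {
  translate([0, 0, 390]) cube([353, 302, 34]);
  translate([19, 19, 0]) cylinder(h = 390, r = 19);
  translate([334, 19, 0]) cylinder(h = 390, r = 19);
  translate([19, 283, 0]) cylinder(h = 390, r = 19);
  translate([334, 283, 0]) cylinder(h = 390, r = 19);
}
translate([-593, 291, 0]) {
  translate([0, 0, 390]) cube([353, 302, 34]);
  translate([19, 19, 0]) cylinder(h = 390, r = 19);
  translate([334, 19, 0]) cylinder(h = 390, r = 19);
  translate([19, 283, 0]) cylinder(h = 390, r = 19);
  translate([334, 283, 0]) cylinder(h = 390, r = 19);
}
translate([1127, 291, 0]) {
  translate([0, 0, 390]) cube([353, 302, 34]);
  translate([19, 19, 0]) cylinder(h = 390, r = 19);
  translate([334, 19, 0]) cylinder(h = 390, r = 19);
  translate([19, 283, 0]) cylinder(h = 390, r = 19);
  translate([334, 283, 0]) cylinder(h = 390, r = 19);
}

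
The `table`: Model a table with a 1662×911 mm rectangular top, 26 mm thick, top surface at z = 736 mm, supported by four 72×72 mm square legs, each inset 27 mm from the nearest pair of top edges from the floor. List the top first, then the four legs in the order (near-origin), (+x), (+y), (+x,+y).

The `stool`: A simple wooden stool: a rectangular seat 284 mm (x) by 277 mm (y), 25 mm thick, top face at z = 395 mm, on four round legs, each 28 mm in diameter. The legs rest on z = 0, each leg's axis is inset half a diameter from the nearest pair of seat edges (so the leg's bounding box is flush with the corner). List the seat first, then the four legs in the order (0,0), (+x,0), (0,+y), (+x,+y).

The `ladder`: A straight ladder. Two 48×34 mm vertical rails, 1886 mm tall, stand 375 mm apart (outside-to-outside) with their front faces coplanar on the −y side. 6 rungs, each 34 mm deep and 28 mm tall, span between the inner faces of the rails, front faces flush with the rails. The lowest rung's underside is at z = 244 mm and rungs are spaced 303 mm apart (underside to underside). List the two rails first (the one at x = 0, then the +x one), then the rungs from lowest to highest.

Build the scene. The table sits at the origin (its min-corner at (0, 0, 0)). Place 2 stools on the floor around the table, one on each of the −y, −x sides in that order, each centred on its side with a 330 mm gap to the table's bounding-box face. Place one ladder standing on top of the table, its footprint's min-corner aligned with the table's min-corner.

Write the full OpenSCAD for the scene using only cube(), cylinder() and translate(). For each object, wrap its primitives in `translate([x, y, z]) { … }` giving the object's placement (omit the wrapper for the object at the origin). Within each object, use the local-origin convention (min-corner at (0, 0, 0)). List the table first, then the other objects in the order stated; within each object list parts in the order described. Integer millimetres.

translate([0, 0, 710]) cube([1662, 911, 26]);
translate([27, 27, 0]) cube([72, 72, 710]);
translate([1563, 27, 0]) cube([72, 72, 710]);
translate([27, 812, 0]) cube([72, 72, 710]);
translate([1563, 812, 0]) cube([72, 72, 710]);
translate([689, -607, 0]) {
  translate([0, 0, 370]) cube([284, 277, 25]);
  translate([14, 14, 0]) cylinder(h = 370, r = 14);
  translate([270, 14, 0]) cylinder(h = 370, r = 14);
  translate([14, 263, 0]) cylinder(h = 370, r = 14);
  translate([270, 263, 0]) cylinder(h = 370, r = 14);
}
translate([-614, 317, 0]) {
  translate([0, 0, 370]) cube([284, 277, 25]);
  translate([14, 14, 0]) cylinder(h = 370, r = 14);
  translate([270, 14, 0]) cylinder(h = 370, r = 14);
  translate([14, 263, 0]) cylinder(h = 370, r = 14);
  translate([270, 263, 0]) cylinder(h = 370, r = 14);
}
translate([0, 0, 736]) {
  cube([48, 34, 1886]);
  translate([327, 0, 0]) cube([48, 34, 1886]);
  translate([48, 0, 244]) cube([279, 34, 28]);
  translate([48, 0, 547]) cube([279, 34, 28]);
  translate([48, 0, 850]) cube([279, 34, 28]);
  translate([48, 0, 1153]) cube([279, 34, 28]);
  translate([48, 0, 1456]) cube([279, 34, 28]);
  translate([48, 0, 1759]) cube([279, 34, 28]);
}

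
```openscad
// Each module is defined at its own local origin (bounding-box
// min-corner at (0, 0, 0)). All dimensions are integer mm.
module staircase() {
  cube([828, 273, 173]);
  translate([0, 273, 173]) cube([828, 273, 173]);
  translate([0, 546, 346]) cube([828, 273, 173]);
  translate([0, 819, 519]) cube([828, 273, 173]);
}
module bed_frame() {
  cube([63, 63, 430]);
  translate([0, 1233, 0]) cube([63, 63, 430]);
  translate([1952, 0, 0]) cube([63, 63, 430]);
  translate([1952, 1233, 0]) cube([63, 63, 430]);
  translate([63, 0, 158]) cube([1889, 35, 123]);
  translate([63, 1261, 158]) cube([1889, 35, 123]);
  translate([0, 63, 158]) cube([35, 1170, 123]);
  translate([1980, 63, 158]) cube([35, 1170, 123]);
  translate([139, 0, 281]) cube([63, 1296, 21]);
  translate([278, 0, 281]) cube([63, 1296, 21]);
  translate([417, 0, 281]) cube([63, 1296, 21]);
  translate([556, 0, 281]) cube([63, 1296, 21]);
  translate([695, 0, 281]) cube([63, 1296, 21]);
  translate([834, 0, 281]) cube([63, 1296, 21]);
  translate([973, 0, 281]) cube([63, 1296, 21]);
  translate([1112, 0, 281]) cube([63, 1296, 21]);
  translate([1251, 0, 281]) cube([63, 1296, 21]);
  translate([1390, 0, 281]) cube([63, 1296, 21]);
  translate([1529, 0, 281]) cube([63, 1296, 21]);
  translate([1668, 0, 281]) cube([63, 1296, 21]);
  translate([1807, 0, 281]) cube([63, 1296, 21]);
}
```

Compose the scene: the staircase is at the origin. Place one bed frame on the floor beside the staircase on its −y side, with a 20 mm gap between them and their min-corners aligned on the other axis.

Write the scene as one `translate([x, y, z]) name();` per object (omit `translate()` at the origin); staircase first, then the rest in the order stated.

staircase();
translate([0, -1316, 0]) bed_frame();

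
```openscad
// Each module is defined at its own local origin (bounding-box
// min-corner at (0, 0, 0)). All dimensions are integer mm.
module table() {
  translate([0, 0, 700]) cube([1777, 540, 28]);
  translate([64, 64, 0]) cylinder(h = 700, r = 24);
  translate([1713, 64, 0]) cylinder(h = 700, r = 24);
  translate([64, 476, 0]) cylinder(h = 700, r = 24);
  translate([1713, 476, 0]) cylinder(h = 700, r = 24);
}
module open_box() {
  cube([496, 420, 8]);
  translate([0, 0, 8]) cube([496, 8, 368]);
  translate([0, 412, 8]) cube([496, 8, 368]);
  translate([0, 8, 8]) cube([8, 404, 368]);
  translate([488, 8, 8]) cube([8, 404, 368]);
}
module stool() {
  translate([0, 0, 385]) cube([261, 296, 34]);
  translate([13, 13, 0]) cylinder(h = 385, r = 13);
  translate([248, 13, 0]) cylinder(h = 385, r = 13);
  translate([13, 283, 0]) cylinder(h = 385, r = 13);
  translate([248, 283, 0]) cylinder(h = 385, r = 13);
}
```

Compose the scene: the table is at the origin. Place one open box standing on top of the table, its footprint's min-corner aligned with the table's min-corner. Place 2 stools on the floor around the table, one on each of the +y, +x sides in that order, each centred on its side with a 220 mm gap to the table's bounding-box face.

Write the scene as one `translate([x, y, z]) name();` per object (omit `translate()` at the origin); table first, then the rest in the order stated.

table();
translate([0, 0, 728]) open_box();
translate([758, 760, 0]) stool();
translate([1997, 122, 0]) stool();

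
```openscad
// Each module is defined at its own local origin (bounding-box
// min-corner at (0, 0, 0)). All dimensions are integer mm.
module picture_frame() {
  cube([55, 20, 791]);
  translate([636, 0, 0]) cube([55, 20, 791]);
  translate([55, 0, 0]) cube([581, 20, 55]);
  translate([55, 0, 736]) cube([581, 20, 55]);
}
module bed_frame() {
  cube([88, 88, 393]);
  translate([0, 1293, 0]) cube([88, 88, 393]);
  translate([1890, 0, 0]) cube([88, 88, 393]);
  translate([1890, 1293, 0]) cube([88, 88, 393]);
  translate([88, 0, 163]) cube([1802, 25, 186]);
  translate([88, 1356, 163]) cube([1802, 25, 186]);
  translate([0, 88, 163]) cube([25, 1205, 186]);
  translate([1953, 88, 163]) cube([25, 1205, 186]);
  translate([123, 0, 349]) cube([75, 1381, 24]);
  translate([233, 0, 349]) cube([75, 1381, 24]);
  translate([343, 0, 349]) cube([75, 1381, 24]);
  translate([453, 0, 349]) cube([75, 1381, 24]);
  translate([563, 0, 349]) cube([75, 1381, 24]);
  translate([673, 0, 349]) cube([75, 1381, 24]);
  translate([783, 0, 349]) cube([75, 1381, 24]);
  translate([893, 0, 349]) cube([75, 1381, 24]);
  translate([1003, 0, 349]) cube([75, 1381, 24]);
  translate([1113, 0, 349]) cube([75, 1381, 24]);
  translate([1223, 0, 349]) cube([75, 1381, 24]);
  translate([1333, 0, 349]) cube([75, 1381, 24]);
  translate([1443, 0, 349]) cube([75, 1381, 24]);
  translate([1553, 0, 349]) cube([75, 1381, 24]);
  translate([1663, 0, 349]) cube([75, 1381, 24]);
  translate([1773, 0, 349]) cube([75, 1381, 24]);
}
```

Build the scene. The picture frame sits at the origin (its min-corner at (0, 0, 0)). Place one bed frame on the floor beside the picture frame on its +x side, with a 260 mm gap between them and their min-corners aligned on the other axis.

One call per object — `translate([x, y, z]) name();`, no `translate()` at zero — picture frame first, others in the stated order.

picture_frame();
translate([951, 0, 0]) bed_frame();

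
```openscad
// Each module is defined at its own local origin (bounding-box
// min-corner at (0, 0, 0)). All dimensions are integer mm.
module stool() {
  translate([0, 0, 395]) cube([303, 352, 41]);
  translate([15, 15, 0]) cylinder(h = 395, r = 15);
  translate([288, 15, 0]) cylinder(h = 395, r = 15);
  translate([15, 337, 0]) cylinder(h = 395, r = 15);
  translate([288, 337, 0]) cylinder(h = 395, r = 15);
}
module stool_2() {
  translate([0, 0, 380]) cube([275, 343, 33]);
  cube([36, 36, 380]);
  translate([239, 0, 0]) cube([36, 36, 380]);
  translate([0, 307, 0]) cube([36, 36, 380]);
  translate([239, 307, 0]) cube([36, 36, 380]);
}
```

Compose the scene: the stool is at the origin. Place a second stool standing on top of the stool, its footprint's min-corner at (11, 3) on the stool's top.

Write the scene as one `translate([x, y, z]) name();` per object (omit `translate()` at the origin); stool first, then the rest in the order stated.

stool();
translate([11, 3, 436]) stool_2();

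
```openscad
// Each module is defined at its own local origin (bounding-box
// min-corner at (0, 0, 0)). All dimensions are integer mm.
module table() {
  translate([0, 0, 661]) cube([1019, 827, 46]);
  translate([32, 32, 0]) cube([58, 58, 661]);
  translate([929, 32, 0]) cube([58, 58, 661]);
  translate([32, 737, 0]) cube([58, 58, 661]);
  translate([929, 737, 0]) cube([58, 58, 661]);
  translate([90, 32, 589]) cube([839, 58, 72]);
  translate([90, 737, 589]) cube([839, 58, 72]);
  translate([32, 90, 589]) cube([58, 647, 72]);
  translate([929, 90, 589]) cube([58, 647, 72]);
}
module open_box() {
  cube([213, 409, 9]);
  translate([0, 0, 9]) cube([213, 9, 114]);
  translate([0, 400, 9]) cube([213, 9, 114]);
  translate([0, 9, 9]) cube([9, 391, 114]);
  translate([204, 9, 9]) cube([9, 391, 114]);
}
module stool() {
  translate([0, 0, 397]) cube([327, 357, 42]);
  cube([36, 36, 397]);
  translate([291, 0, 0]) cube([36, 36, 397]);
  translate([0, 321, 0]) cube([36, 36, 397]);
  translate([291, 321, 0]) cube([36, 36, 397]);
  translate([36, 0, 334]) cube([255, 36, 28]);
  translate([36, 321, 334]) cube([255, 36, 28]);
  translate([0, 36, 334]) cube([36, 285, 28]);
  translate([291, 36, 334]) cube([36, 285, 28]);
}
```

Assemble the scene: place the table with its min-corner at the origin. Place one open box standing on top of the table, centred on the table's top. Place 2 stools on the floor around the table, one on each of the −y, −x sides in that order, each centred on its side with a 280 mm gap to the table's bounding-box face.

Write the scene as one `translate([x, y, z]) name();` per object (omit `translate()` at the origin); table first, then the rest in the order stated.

table();
translate([403, 209, 707]) open_box();
translate([346, -637, 0]) stool();
translate([-607, 235, 0]) stool();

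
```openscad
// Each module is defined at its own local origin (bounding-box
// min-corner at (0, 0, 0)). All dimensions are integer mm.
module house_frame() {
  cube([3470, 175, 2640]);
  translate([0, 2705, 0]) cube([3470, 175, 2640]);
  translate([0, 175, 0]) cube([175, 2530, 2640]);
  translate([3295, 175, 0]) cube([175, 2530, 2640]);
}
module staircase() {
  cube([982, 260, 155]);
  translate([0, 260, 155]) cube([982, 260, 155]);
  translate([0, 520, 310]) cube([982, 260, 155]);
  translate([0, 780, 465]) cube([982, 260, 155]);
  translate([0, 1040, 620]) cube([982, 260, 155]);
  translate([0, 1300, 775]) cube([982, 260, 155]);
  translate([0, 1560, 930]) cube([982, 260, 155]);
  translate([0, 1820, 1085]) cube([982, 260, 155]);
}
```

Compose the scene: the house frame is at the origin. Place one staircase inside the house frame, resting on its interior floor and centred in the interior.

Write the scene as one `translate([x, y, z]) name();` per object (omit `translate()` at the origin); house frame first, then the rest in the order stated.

house_frame();
translate([1244, 400, 0]) staircase();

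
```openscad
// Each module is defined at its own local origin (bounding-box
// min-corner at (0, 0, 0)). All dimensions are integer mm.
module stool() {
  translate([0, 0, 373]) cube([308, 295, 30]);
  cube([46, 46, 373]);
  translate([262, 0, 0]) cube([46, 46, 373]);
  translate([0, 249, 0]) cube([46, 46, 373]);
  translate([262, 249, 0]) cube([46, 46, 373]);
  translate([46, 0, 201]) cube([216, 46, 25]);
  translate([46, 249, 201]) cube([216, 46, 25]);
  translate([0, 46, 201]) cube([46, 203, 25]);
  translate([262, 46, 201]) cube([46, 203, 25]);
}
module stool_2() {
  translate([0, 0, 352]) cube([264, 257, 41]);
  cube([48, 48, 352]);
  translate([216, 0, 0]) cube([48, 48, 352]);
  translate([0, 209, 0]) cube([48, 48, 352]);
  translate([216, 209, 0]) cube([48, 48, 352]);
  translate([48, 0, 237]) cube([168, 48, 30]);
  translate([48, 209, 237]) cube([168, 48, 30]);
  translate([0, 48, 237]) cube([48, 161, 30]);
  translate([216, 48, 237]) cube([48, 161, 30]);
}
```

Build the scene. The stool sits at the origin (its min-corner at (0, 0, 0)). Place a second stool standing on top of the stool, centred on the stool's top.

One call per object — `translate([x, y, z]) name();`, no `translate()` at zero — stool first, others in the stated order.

stool();
translate([22, 19, 403]) stool_2();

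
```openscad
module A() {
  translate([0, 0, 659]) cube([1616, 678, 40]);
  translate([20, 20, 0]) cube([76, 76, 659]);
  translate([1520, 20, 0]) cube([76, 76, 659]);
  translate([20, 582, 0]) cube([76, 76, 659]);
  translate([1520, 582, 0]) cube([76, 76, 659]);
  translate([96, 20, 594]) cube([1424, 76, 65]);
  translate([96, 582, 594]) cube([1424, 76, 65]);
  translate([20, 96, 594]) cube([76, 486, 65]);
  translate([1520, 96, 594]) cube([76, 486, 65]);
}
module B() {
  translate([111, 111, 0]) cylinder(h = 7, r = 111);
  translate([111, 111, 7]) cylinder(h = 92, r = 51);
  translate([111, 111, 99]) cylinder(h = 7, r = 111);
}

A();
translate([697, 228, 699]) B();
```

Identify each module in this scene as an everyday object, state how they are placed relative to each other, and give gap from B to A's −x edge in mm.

The spool's min-x is at 697; the table's min-x is 0; gap = 697 mm.

A is a table. B is a spool. The spool is on top of the table, centred. The gap from the spool to the table's −x edge is 697 mm.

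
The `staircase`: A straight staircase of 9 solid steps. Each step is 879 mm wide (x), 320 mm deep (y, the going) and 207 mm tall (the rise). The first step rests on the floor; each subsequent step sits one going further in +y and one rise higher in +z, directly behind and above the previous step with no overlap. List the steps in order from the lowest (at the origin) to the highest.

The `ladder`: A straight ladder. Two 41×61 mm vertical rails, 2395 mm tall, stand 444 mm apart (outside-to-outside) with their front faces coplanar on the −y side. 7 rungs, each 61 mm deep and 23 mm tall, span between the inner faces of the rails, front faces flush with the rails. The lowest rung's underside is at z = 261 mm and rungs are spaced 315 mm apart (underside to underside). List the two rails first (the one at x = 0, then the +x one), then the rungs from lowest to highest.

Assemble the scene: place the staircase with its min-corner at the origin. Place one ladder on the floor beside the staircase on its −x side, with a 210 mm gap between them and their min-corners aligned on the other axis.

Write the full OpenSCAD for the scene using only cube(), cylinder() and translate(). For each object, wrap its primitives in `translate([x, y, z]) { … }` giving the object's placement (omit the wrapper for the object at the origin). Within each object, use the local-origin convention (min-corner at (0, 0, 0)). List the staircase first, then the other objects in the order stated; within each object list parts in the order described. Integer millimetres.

cube([879, 320, 207]);
translate([0, 320, 207]) cube([879, 320, 207]);
translate([0, 640, 414]) cube([879, 320, 207]);
translate([0, 960, 621]) cube([879, 320, 207]);
translate([0, 1280, 828]) cube([879, 320, 207]);
translate([0, 1600, 1035]) cube([879, 320, 207]);
translate([0, 1920, 1242]) cube([879, 320, 207]);
translate([0, 2240, 1449]) cube([879, 320, 207]);
translate([0, 2560, 1656]) cube([879, 320, 207]);
translate([-654, 0, 0]) {
  cube([41, 61, 2395]);
  translate([403, 0, 0]) cube([41, 61, 2395]);
  translate([41, 0, 261]) cube([362, 61, 23]);
  translate([41, 0, 576]) cube([362, 61, 23]);
  translate([41, 0, 891]) cube([362, 61, 23]);
  translate([41, 0, 1206]) cube([362, 61, 23]);
  translate([41, 0, 1521]) cube([362, 61, 23]);
  translate([41, 0, 1836]) cube([362, 61, 23]);
  translate([41, 0, 2151]) cube([362, 61, 23]);
}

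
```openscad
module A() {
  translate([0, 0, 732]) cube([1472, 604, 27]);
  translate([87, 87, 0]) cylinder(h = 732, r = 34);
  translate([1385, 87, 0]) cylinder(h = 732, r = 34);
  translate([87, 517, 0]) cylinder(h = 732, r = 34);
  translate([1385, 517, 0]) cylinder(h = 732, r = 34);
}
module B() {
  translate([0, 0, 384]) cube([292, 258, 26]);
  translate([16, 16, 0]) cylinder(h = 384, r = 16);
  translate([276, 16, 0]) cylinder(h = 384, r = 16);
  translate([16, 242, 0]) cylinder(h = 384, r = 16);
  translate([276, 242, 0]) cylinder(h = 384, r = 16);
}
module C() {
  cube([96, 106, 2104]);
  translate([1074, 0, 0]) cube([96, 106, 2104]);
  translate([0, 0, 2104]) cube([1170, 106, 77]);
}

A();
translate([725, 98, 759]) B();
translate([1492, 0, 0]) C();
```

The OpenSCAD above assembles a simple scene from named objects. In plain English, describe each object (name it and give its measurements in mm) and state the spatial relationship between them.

A is a table with a 1472×604 mm rectangular top, 27 mm thick, top surface at z = 759 mm, supported by four round legs of 68 mm diameter, each leg's bounding box inset 53 mm from the nearest pair of top edges, running from the floor.

B is a four-legged stool. The seat is 292×258 mm, 26 mm thick, top at z = 410 mm. It stands on four round legs, each 32 mm in diameter, from z = 0 to the seat underside, each leg's axis is inset half a diameter from the nearest pair of seat edges (so the leg's bounding box is flush with the corner).

C is a door frame. The clear opening is 978 mm wide and 2104 mm high. Two 96 mm wide jambs, 106 mm deep, stand either side of the opening from the floor to the top of the opening. A 77 mm thick head sits across the top of both jambs, spanning the full outside width of the frame.

The stool is on top of the table. The door frame is on the floor beside the table on its +x side.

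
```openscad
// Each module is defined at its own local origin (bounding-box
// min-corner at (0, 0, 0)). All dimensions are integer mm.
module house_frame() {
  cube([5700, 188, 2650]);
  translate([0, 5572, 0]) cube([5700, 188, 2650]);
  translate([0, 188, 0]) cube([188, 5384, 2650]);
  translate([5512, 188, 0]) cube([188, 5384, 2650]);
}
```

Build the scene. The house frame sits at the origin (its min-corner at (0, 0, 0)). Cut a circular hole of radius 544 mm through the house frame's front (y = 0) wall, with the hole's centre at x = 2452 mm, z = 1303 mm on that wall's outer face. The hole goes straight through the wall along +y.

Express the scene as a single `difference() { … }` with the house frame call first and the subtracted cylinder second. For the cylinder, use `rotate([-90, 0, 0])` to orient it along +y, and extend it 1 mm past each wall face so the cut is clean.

difference() {
  house_frame();
  translate([2452, -1, 1303]) rotate([-90, 0, 0]) cylinder(h = 190, r = 544);
}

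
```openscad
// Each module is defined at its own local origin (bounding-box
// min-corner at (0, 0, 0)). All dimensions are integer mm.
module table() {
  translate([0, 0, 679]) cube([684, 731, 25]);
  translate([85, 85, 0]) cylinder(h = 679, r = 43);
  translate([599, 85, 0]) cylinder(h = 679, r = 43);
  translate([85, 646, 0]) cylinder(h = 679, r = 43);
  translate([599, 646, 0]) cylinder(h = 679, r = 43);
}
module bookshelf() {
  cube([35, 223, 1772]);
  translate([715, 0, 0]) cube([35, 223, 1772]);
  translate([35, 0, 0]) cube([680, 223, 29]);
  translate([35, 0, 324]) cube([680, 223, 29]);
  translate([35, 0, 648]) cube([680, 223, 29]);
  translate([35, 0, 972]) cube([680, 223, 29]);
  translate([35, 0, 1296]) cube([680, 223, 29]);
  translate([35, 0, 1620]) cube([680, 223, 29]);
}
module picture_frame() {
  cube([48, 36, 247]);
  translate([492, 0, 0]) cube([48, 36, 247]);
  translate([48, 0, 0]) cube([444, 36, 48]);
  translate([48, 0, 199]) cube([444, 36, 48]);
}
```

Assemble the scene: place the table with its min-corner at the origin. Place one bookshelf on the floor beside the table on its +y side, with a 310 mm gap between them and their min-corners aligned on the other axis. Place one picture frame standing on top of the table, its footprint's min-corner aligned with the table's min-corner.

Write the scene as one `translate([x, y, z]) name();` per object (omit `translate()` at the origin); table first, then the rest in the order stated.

table();
translate([0, 1041, 0]) bookshelf();
translate([0, 0, 704]) picture_frame();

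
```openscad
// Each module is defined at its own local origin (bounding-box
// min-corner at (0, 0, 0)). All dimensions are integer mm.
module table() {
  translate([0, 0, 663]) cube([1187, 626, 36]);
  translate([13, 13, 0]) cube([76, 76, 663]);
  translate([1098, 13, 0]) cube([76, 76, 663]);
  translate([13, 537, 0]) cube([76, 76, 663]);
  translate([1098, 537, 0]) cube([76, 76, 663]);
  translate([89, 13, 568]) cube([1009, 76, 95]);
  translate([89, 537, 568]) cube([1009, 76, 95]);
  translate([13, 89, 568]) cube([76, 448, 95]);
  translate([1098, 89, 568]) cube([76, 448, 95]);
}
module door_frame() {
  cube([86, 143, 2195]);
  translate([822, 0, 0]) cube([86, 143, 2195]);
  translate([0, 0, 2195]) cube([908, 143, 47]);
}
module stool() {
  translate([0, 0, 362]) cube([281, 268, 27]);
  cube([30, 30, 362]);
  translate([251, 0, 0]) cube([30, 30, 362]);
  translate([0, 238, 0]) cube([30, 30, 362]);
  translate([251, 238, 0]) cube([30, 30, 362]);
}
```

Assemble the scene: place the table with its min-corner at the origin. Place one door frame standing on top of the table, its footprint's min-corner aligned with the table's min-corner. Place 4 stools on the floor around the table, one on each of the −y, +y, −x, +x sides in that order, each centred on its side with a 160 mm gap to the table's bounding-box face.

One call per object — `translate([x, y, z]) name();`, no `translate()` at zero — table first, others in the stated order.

table();
translate([0, 0, 699]) door_frame();
translate([453, -428, 0]) stool();
translate([453, 786, 0]) stool();
translate([-441, 179, 0]) stool();
translate([1347, 179, 0]) stool();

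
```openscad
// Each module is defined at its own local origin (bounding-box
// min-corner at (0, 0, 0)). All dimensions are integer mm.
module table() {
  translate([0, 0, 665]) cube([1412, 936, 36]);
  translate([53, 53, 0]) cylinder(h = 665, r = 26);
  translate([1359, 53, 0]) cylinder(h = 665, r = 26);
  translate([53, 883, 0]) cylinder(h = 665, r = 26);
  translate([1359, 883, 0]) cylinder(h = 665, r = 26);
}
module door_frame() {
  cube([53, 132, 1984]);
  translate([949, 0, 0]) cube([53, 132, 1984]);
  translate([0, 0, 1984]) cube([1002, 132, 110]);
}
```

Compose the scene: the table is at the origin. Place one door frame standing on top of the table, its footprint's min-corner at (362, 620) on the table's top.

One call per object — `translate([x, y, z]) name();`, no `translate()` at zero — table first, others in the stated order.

table();
translate([362, 620, 701]) door_frame();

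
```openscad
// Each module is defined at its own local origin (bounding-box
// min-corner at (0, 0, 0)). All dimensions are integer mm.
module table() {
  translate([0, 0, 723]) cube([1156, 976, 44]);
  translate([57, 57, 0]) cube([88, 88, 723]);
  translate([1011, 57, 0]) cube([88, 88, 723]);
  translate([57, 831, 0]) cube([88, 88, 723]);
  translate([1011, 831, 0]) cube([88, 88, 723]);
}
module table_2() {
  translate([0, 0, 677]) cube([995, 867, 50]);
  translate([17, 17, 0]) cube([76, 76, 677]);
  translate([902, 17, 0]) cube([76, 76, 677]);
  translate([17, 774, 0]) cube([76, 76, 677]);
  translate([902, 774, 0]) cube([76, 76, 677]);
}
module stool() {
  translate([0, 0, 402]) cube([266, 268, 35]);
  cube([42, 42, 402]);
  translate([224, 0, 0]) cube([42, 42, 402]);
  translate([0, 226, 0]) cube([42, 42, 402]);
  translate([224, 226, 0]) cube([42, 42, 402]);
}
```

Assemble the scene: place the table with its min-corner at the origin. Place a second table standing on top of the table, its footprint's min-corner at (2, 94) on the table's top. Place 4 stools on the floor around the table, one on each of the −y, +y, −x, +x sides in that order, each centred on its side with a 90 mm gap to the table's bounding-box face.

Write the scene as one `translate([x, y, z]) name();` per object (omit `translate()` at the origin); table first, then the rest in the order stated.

table();
translate([2, 94, 767]) table_2();
translate([445, -358, 0]) stool();
translate([445, 1066, 0]) stool();
translate([-356, 354, 0]) stool();
translate([1246, 354, 0]) stool();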